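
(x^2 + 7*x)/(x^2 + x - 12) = x*(x + 7)/(x^2 + x - 12)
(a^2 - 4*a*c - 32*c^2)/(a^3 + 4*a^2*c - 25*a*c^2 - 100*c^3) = (a - 8*c)/(a^2 - 25*c^2)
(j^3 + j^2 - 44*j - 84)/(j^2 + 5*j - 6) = (j^2 - 5*j - 14)/(j - 1)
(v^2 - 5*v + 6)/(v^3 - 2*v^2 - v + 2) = (v - 3)/(v^2 - 1)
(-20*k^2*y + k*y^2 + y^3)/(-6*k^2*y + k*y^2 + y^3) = (-20*k^2 + k*y + y^2)/(-6*k^2 + k*y + y^2)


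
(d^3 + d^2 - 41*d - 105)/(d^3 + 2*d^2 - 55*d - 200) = (d^2 - 4*d - 21)/(d^2 - 3*d - 40)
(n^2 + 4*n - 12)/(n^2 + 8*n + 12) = (n - 2)/(n + 2)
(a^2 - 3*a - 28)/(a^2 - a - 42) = (a + 4)/(a + 6)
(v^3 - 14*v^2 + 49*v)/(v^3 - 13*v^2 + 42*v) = (v - 7)/(v - 6)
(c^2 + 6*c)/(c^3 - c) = (c + 6)/(c^2 - 1)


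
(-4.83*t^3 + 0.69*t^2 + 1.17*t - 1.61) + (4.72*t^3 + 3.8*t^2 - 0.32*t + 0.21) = -0.11*t^3 + 4.49*t^2 + 0.85*t - 1.4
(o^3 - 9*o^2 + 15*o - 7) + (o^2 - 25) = o^3 - 8*o^2 + 15*o - 32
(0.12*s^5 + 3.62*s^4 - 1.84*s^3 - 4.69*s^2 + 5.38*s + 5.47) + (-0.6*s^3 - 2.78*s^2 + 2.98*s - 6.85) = 0.12*s^5 + 3.62*s^4 - 2.44*s^3 - 7.47*s^2 + 8.36*s - 1.38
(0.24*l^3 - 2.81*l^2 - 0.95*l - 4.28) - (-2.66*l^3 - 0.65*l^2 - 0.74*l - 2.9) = 2.9*l^3 - 2.16*l^2 - 0.21*l - 1.38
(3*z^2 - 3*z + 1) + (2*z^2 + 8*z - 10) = 5*z^2 + 5*z - 9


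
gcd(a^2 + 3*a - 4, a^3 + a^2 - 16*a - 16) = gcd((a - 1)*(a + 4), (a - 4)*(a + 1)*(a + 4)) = a + 4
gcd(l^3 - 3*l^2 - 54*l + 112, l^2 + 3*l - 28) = l + 7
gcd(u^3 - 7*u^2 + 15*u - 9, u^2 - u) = u - 1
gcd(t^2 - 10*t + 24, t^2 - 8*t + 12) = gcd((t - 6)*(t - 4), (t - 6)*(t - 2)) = t - 6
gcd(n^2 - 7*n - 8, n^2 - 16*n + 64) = n - 8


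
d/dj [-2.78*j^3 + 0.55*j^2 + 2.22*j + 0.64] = -8.34*j^2 + 1.1*j + 2.22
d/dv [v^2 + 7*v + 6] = 2*v + 7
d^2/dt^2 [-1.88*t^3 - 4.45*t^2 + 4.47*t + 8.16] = -11.28*t - 8.9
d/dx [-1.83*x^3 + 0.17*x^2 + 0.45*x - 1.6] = -5.49*x^2 + 0.34*x + 0.45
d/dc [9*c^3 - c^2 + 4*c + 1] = 27*c^2 - 2*c + 4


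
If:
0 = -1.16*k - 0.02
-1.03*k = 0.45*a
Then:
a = 0.04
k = -0.02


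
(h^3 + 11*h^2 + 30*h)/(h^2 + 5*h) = h + 6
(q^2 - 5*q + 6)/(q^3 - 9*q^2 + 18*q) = (q - 2)/(q*(q - 6))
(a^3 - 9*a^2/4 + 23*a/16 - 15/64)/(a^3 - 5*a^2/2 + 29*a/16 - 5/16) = (a - 3/4)/(a - 1)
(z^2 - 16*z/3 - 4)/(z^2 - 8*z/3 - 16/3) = (-3*z^2 + 16*z + 12)/(-3*z^2 + 8*z + 16)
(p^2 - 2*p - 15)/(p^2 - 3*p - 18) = (p - 5)/(p - 6)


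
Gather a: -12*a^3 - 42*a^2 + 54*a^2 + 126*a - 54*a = -12*a^3 + 12*a^2 + 72*a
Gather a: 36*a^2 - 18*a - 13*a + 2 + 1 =36*a^2 - 31*a + 3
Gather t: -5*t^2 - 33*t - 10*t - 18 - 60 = -5*t^2 - 43*t - 78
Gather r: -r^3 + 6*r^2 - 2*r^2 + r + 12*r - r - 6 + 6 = -r^3 + 4*r^2 + 12*r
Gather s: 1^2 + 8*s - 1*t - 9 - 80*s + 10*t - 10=-72*s + 9*t - 18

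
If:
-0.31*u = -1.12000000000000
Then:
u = 3.61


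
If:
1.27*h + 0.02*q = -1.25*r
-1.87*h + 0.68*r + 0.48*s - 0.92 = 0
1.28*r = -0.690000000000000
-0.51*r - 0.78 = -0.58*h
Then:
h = 0.87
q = -21.61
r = -0.54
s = 6.07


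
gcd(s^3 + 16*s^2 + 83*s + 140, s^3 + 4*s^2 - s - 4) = s + 4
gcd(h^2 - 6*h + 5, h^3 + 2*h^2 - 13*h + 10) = h - 1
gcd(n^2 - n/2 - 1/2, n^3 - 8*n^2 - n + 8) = n - 1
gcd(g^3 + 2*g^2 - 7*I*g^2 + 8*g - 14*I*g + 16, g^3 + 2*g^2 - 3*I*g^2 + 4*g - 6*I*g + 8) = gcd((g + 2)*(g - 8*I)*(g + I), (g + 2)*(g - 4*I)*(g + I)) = g^2 + g*(2 + I) + 2*I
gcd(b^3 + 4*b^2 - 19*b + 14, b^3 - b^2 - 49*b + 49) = b^2 + 6*b - 7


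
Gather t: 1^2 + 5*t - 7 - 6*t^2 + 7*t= -6*t^2 + 12*t - 6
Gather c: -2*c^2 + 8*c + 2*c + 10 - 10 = -2*c^2 + 10*c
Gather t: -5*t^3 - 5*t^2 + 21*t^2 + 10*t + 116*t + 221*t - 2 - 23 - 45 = -5*t^3 + 16*t^2 + 347*t - 70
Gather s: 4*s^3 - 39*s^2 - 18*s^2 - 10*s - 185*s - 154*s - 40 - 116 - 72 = 4*s^3 - 57*s^2 - 349*s - 228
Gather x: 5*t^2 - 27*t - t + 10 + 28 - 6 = 5*t^2 - 28*t + 32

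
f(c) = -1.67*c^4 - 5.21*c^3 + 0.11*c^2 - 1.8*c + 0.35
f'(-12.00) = 9287.88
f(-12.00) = -25588.45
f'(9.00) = -6135.57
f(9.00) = -14761.90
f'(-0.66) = -6.83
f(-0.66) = 2.77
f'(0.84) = -16.60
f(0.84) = -5.00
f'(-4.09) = 192.87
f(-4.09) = -101.31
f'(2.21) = -149.76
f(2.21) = -99.16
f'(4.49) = -920.58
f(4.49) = -1155.86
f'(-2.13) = -8.63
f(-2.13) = 20.66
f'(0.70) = -11.60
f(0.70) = -3.04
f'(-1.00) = -10.97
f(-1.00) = 5.80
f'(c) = -6.68*c^3 - 15.63*c^2 + 0.22*c - 1.8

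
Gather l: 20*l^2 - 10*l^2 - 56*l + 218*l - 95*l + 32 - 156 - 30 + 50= 10*l^2 + 67*l - 104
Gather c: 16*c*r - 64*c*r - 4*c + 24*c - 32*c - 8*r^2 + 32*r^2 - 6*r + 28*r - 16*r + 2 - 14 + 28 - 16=c*(-48*r - 12) + 24*r^2 + 6*r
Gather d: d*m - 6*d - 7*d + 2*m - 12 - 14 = d*(m - 13) + 2*m - 26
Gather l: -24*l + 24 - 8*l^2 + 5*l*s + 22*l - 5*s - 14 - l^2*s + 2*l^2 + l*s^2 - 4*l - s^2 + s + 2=l^2*(-s - 6) + l*(s^2 + 5*s - 6) - s^2 - 4*s + 12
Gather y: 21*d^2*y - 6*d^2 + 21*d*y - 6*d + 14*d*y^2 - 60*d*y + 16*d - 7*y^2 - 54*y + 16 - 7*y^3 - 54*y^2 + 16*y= -6*d^2 + 10*d - 7*y^3 + y^2*(14*d - 61) + y*(21*d^2 - 39*d - 38) + 16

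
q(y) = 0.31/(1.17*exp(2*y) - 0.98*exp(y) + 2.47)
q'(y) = 0.31*(-2.34*exp(2*y) + 0.98*exp(y))/(1.17*exp(2*y) - 0.98*exp(y) + 2.47)^2 = (0.3038 - 0.7254*exp(y))*exp(y)/(1.17*exp(2*y) - 0.98*exp(y) + 2.47)^2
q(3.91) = 0.00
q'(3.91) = -0.00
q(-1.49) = 0.13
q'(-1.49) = 0.01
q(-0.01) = 0.12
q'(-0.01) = -0.06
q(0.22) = 0.10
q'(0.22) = -0.08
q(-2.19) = 0.13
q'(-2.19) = 0.00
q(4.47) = 0.00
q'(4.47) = -0.00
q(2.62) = 0.00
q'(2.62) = -0.00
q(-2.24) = 0.13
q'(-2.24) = 0.00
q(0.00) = 0.12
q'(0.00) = -0.06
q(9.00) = 0.00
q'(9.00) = 0.00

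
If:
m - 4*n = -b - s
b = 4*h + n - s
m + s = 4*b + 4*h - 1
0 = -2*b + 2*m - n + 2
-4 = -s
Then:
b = 9/22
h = 73/88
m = -1/22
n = 12/11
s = 4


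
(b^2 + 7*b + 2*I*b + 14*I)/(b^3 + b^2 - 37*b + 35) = (b + 2*I)/(b^2 - 6*b + 5)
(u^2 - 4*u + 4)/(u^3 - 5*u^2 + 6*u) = (u - 2)/(u*(u - 3))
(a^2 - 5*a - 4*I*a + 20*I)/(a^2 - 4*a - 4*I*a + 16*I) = (a - 5)/(a - 4)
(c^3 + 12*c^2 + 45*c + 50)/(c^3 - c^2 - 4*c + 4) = (c^2 + 10*c + 25)/(c^2 - 3*c + 2)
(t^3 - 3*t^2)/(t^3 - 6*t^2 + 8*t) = t*(t - 3)/(t^2 - 6*t + 8)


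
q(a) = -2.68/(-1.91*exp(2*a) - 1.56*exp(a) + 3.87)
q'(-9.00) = 0.00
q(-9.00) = -0.69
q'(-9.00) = 0.00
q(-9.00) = -0.69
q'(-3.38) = -0.01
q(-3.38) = -0.70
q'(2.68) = -0.01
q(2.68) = 0.01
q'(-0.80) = -0.51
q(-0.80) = -0.96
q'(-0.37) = -2.20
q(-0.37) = -1.42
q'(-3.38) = -0.01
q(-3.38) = -0.70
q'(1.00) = -0.41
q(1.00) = 0.19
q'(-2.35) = -0.04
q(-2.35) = -0.72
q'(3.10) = -0.01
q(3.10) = 0.00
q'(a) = -2.68*(3.82*exp(2*a) + 1.56*exp(a))/(-1.91*exp(2*a) - 1.56*exp(a) + 3.87)^2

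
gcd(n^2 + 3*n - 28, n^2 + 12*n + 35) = n + 7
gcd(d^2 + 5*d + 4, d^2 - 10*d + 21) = 1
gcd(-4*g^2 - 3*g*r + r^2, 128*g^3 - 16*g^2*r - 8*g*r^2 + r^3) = -4*g + r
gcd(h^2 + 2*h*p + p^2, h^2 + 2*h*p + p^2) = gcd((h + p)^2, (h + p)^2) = h^2 + 2*h*p + p^2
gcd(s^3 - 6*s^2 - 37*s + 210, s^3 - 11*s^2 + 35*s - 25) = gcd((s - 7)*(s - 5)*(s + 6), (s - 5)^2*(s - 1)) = s - 5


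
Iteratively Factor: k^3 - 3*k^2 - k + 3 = (k - 3)*(k^2 - 1) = (k - 3)*(k + 1)*(k - 1)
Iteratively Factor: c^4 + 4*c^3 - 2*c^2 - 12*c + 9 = (c + 3)*(c^3 + c^2 - 5*c + 3) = (c - 1)*(c + 3)*(c^2 + 2*c - 3) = (c - 1)^2*(c + 3)*(c + 3)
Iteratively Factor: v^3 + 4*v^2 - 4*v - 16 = (v - 2)*(v^2 + 6*v + 8) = (v - 2)*(v + 4)*(v + 2)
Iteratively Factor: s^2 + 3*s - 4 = (s - 1)*(s + 4)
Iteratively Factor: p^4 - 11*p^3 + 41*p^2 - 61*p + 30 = (p - 3)*(p^3 - 8*p^2 + 17*p - 10) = (p - 5)*(p - 3)*(p^2 - 3*p + 2) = (p - 5)*(p - 3)*(p - 1)*(p - 2)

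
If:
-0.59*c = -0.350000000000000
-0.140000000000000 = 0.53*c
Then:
No Solution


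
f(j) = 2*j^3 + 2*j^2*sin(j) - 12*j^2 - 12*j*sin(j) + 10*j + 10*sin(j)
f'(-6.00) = 507.81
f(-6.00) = -880.97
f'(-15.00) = 1280.62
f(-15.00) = -10016.18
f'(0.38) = 3.18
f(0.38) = 4.30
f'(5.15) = 38.27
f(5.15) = 5.28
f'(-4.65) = 214.00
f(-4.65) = -398.23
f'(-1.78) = 82.60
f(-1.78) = -103.98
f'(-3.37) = 82.00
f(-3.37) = -229.96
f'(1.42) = -18.68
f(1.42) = -7.24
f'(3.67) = 7.52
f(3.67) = -22.48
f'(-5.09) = 302.84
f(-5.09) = -511.30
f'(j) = 2*j^2*cos(j) + 6*j^2 + 4*j*sin(j) - 12*j*cos(j) - 24*j - 12*sin(j) + 10*cos(j) + 10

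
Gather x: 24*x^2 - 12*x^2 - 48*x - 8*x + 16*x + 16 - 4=12*x^2 - 40*x + 12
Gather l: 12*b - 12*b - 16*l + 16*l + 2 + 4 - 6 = 0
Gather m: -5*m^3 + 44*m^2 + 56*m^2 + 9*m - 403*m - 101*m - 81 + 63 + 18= -5*m^3 + 100*m^2 - 495*m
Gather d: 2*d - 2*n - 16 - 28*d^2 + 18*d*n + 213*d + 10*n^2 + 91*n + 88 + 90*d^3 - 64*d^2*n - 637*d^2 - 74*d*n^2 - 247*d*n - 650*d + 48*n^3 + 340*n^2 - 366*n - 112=90*d^3 + d^2*(-64*n - 665) + d*(-74*n^2 - 229*n - 435) + 48*n^3 + 350*n^2 - 277*n - 40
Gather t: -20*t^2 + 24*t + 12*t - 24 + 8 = -20*t^2 + 36*t - 16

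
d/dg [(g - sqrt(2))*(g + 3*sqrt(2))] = 2*g + 2*sqrt(2)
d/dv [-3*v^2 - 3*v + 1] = -6*v - 3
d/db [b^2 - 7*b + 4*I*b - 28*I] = 2*b - 7 + 4*I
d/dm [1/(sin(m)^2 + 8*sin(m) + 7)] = -2*(sin(m) + 4)*cos(m)/(sin(m)^2 + 8*sin(m) + 7)^2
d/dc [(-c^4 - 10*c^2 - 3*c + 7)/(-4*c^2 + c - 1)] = (8*c^5 - 3*c^4 + 4*c^3 - 22*c^2 + 76*c - 4)/(16*c^4 - 8*c^3 + 9*c^2 - 2*c + 1)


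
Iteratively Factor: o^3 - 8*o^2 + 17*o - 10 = (o - 1)*(o^2 - 7*o + 10) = (o - 2)*(o - 1)*(o - 5)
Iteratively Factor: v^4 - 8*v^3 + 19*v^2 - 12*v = (v - 3)*(v^3 - 5*v^2 + 4*v) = v*(v - 3)*(v^2 - 5*v + 4) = v*(v - 4)*(v - 3)*(v - 1)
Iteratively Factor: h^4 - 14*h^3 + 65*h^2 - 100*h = (h - 5)*(h^3 - 9*h^2 + 20*h) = (h - 5)*(h - 4)*(h^2 - 5*h) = (h - 5)^2*(h - 4)*(h)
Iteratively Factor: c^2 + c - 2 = (c - 1)*(c + 2)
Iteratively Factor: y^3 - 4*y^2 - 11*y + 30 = (y + 3)*(y^2 - 7*y + 10) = (y - 5)*(y + 3)*(y - 2)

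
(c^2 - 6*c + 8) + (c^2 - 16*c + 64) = 2*c^2 - 22*c + 72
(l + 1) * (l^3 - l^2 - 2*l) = l^4 - 3*l^2 - 2*l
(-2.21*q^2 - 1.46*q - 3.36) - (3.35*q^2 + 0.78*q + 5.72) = -5.56*q^2 - 2.24*q - 9.08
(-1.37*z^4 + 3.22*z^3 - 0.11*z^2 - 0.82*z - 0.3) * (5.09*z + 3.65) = -6.9733*z^5 + 11.3893*z^4 + 11.1931*z^3 - 4.5753*z^2 - 4.52*z - 1.095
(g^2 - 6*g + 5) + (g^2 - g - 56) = 2*g^2 - 7*g - 51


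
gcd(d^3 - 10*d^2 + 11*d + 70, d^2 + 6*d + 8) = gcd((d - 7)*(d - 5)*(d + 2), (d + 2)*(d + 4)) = d + 2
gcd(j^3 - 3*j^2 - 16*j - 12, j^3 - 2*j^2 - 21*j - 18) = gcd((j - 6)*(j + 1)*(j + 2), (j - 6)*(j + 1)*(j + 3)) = j^2 - 5*j - 6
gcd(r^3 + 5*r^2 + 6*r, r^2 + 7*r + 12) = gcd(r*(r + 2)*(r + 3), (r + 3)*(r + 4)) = r + 3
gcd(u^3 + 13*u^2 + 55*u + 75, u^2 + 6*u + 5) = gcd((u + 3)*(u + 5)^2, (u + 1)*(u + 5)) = u + 5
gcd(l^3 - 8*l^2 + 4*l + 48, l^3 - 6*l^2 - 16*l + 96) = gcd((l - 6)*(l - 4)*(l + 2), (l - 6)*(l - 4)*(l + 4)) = l^2 - 10*l + 24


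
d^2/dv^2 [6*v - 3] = 0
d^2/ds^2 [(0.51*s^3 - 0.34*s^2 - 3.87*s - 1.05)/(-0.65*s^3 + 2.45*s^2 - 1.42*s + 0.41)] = (-1.33705*s^6 + 12.63483*s^5 - 35.16825*s^4 + 15.163452*s^3 + 55.739262*s^2 - 44.077626*s + 6.745526)/(0.274625*s^9 - 3.105375*s^8 + 13.504725*s^7 - 28.7939*s^6 + 33.42018*s^5 - 24.474195*s^4 + 11.749423*s^3 - 3.715707*s^2 + 0.716106*s - 0.068921)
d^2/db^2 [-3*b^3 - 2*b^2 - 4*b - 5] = -18*b - 4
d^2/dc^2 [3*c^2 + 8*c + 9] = 6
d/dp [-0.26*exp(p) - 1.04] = -0.26*exp(p)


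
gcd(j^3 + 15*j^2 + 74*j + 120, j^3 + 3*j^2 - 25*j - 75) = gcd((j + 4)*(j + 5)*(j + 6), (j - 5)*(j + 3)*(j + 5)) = j + 5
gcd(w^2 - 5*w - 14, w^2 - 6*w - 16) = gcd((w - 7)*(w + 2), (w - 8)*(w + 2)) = w + 2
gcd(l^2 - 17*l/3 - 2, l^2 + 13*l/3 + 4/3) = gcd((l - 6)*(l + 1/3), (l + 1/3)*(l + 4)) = l + 1/3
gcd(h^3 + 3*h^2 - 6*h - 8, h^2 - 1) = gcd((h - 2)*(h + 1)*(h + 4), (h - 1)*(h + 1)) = h + 1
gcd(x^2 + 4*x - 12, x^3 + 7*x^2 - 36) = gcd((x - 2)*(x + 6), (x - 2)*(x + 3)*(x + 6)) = x^2 + 4*x - 12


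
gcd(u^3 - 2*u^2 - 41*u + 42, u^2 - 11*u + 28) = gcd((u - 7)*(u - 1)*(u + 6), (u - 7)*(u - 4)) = u - 7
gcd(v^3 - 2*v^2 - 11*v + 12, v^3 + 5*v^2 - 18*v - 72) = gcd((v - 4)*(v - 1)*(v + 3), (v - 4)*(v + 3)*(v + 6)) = v^2 - v - 12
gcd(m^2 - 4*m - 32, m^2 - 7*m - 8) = m - 8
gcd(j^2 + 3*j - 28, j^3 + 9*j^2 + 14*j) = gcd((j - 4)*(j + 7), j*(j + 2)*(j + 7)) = j + 7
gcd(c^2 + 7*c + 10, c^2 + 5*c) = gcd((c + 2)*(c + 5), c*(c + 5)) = c + 5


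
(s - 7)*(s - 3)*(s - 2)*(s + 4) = s^4 - 8*s^3 - 7*s^2 + 122*s - 168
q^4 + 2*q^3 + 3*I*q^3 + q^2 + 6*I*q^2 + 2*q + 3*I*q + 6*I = (q + 2)*(q - I)*(q + I)*(q + 3*I)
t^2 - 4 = (t - 2)*(t + 2)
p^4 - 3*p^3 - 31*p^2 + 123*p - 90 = (p - 5)*(p - 3)*(p - 1)*(p + 6)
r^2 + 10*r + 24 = (r + 4)*(r + 6)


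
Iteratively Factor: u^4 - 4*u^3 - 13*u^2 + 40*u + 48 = (u - 4)*(u^3 - 13*u - 12) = (u - 4)^2*(u^2 + 4*u + 3) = (u - 4)^2*(u + 1)*(u + 3)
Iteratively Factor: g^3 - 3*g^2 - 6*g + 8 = (g + 2)*(g^2 - 5*g + 4) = (g - 1)*(g + 2)*(g - 4)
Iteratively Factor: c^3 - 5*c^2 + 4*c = (c - 1)*(c^2 - 4*c) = (c - 4)*(c - 1)*(c)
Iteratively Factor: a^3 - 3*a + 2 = (a + 2)*(a^2 - 2*a + 1) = (a - 1)*(a + 2)*(a - 1)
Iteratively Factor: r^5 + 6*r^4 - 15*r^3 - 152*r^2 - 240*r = (r + 4)*(r^4 + 2*r^3 - 23*r^2 - 60*r) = (r - 5)*(r + 4)*(r^3 + 7*r^2 + 12*r) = (r - 5)*(r + 4)^2*(r^2 + 3*r) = (r - 5)*(r + 3)*(r + 4)^2*(r)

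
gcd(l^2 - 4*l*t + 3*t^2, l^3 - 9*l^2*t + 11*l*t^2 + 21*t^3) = -l + 3*t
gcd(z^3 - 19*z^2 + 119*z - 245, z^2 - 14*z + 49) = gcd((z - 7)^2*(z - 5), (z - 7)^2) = z^2 - 14*z + 49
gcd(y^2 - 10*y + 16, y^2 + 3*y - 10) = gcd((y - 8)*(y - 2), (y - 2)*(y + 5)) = y - 2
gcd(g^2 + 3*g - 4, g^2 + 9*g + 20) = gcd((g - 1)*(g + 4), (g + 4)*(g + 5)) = g + 4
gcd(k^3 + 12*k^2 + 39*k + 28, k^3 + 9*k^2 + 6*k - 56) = k^2 + 11*k + 28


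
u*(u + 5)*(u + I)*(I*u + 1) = I*u^4 + 5*I*u^3 + I*u^2 + 5*I*u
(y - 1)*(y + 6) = y^2 + 5*y - 6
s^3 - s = s*(s - 1)*(s + 1)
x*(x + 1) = x^2 + x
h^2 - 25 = (h - 5)*(h + 5)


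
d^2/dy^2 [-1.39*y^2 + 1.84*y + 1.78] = -2.78000000000000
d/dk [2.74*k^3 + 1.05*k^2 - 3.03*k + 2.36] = 8.22*k^2 + 2.1*k - 3.03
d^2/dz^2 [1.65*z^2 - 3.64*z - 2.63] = 3.30000000000000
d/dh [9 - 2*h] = -2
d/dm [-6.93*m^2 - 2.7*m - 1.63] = -13.86*m - 2.7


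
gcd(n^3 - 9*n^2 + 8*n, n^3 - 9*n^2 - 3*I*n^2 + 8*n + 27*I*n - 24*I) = n^2 - 9*n + 8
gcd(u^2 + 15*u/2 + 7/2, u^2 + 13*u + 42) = u + 7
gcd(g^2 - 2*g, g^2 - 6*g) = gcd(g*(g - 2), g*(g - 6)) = g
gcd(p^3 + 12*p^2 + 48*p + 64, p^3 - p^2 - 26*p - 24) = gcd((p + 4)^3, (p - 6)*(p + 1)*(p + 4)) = p + 4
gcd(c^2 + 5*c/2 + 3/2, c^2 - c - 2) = c + 1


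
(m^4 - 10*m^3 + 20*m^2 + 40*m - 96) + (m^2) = m^4 - 10*m^3 + 21*m^2 + 40*m - 96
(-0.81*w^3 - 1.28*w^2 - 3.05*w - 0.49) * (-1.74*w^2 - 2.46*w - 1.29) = 1.4094*w^5 + 4.2198*w^4 + 9.5007*w^3 + 10.0068*w^2 + 5.1399*w + 0.6321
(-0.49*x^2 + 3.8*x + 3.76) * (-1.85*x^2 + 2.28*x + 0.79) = 0.9065*x^4 - 8.1472*x^3 + 1.3209*x^2 + 11.5748*x + 2.9704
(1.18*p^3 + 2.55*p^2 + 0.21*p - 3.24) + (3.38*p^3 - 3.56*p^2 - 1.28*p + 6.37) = 4.56*p^3 - 1.01*p^2 - 1.07*p + 3.13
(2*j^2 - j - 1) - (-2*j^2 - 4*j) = 4*j^2 + 3*j - 1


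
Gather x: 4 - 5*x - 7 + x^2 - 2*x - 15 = x^2 - 7*x - 18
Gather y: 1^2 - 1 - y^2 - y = -y^2 - y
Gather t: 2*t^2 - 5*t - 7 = 2*t^2 - 5*t - 7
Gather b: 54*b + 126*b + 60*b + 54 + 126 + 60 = 240*b + 240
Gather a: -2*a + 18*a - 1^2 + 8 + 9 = 16*a + 16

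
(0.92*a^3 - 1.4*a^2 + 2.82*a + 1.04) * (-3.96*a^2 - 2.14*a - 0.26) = -3.6432*a^5 + 3.5752*a^4 - 8.4104*a^3 - 9.7892*a^2 - 2.9588*a - 0.2704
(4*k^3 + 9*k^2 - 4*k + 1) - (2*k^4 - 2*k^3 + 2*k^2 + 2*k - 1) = -2*k^4 + 6*k^3 + 7*k^2 - 6*k + 2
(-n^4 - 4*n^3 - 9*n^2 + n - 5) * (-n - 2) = n^5 + 6*n^4 + 17*n^3 + 17*n^2 + 3*n + 10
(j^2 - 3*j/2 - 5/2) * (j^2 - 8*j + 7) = j^4 - 19*j^3/2 + 33*j^2/2 + 19*j/2 - 35/2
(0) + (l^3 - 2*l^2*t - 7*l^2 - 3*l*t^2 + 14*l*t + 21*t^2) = l^3 - 2*l^2*t - 7*l^2 - 3*l*t^2 + 14*l*t + 21*t^2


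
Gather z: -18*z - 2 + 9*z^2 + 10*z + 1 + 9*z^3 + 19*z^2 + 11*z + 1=9*z^3 + 28*z^2 + 3*z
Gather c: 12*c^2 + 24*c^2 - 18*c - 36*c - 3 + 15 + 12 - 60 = 36*c^2 - 54*c - 36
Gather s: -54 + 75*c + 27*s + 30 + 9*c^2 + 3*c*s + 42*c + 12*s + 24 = 9*c^2 + 117*c + s*(3*c + 39)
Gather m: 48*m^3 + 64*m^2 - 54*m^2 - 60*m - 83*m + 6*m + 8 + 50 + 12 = 48*m^3 + 10*m^2 - 137*m + 70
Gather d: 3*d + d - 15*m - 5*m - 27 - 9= 4*d - 20*m - 36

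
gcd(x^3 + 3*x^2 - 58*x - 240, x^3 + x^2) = 1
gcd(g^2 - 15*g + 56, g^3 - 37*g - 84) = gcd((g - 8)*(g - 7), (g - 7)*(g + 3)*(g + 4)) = g - 7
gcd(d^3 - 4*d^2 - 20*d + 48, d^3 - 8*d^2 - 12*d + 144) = d^2 - 2*d - 24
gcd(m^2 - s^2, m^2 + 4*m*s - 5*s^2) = -m + s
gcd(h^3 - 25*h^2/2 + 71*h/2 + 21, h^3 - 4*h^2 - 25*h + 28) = h - 7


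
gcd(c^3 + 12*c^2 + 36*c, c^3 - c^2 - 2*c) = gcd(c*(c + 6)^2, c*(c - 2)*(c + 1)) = c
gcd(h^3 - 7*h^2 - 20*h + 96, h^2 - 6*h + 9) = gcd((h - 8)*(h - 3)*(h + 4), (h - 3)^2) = h - 3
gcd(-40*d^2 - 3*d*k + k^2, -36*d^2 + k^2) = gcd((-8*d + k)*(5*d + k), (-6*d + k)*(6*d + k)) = 1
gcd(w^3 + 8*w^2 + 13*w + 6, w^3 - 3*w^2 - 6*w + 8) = 1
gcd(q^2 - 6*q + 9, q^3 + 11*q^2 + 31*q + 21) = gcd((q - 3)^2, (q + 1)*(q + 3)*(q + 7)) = 1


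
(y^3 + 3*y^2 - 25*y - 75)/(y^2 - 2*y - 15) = y + 5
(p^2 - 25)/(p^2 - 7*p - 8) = (25 - p^2)/(-p^2 + 7*p + 8)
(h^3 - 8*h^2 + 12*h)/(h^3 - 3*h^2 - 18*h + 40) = h*(h - 6)/(h^2 - h - 20)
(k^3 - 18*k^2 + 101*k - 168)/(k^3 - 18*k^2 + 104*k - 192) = (k^2 - 10*k + 21)/(k^2 - 10*k + 24)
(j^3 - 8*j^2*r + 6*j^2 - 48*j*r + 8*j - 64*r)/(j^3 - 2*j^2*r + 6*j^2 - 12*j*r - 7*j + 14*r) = (j^3 - 8*j^2*r + 6*j^2 - 48*j*r + 8*j - 64*r)/(j^3 - 2*j^2*r + 6*j^2 - 12*j*r - 7*j + 14*r)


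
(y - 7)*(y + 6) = y^2 - y - 42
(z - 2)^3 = z^3 - 6*z^2 + 12*z - 8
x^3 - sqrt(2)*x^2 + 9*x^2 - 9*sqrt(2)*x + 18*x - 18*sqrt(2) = (x + 3)*(x + 6)*(x - sqrt(2))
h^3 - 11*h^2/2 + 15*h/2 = h*(h - 3)*(h - 5/2)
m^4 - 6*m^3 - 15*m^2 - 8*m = m*(m - 8)*(m + 1)^2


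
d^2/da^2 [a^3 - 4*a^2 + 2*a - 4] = 6*a - 8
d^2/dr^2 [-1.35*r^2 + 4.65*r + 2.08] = -2.70000000000000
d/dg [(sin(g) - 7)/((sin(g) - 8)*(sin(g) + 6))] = (14*sin(g) + cos(g)^2 - 63)*cos(g)/((sin(g) - 8)^2*(sin(g) + 6)^2)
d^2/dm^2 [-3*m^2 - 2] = -6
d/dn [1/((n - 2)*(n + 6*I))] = ((2 - n)*(n + 6*I) - (n - 2)^2)/((n - 2)^3*(n + 6*I)^2)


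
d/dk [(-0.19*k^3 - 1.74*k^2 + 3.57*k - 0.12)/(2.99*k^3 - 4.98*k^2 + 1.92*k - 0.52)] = (-2.22044604925031e-16*k^5 + 6.1488*k^4 - 22.0782*k^3 + 15.8106*k^2 + 0.6144*k - 1.626)/(8.9401*k^6 - 29.7804*k^5 + 36.282*k^4 - 22.2328*k^3 + 8.8656*k^2 - 1.9968*k + 0.2704)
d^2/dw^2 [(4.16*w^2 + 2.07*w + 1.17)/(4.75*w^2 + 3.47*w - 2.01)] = (-43.7256500000001*w^3 + 396.69435*w^2 + 234.2871*w + 113.005746)/(107.171875*w^6 + 234.875625*w^5 + 35.53095*w^4 - 156.997027*w^3 - 15.035202*w^2 + 42.057441*w - 8.120601)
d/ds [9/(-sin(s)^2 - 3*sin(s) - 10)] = 9*(2*sin(s) + 3)*cos(s)/(sin(s)^2 + 3*sin(s) + 10)^2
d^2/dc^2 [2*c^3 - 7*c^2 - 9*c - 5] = 12*c - 14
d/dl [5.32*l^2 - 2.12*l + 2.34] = 10.64*l - 2.12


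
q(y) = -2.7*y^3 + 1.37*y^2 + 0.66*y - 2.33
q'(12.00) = -1132.86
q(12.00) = -4462.73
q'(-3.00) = -80.46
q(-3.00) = 80.92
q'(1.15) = -6.90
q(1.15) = -3.87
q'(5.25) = -208.21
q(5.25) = -351.80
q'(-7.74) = -505.80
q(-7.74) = 1326.58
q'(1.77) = -19.87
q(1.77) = -11.84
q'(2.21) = -32.85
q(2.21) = -23.32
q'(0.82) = -2.54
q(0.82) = -2.36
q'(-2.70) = -65.79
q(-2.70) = 59.02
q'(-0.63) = -4.28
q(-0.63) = -1.53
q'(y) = -8.1*y^2 + 2.74*y + 0.66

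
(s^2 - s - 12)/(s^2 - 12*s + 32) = (s + 3)/(s - 8)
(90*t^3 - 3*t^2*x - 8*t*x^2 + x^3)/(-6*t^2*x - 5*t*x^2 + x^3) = (-15*t^2 - 2*t*x + x^2)/(x*(t + x))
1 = 1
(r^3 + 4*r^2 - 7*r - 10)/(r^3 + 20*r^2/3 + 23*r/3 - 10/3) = 3*(r^2 - r - 2)/(3*r^2 + 5*r - 2)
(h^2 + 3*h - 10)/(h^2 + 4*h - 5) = (h - 2)/(h - 1)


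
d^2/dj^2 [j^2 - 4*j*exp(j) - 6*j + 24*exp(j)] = -4*j*exp(j) + 16*exp(j) + 2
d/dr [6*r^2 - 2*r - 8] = 12*r - 2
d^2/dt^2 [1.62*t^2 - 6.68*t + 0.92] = 3.24000000000000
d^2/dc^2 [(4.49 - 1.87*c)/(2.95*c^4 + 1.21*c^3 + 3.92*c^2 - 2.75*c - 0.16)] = (-195.2841*c^7 + 674.68506*c^6 + 334.636368*c^5 + 869.247234*c^4 + 107.483002*c^3 + 345.414942*c^2 - 292.2348*c + 75.189106)/(25.672375*c^12 + 31.590075*c^11 + 115.298685*c^10 + 13.930576*c^9 + 90.136506*c^8 - 150.531513*c^7 + 37.097405*c^6 - 96.086397*c^5 + 84.980088*c^4 - 10.355147*c^3 - 3.328944*c^2 - 0.2112*c - 0.004096)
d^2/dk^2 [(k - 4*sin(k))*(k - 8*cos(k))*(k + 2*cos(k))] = 4*k^2*sin(k) + 6*k^2*cos(k) + 24*k*sin(k) - 48*k*sin(2*k) - 16*k*cos(k) + 32*k*cos(2*k) + 6*k - 24*sin(k) + 32*sin(2*k) - 144*sin(3*k) - 12*cos(k) + 48*cos(2*k)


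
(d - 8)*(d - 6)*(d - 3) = d^3 - 17*d^2 + 90*d - 144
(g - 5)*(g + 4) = g^2 - g - 20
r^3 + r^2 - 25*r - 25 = (r - 5)*(r + 1)*(r + 5)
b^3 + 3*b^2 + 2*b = b*(b + 1)*(b + 2)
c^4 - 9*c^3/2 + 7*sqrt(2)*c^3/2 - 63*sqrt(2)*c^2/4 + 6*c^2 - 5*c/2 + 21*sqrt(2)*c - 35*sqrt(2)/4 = (c - 5/2)*(c - 1)^2*(c + 7*sqrt(2)/2)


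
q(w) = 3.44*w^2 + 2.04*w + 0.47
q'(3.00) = 22.68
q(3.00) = 37.55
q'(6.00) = 43.32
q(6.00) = 136.55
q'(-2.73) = -16.74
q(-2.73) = 20.54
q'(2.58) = 19.79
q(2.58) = 28.63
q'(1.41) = 11.74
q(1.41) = 10.19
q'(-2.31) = -13.85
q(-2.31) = 14.11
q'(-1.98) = -11.58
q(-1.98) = 9.92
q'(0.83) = 7.75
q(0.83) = 4.53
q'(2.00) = 15.80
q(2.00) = 18.31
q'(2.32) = 18.00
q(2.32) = 23.72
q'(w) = 6.88*w + 2.04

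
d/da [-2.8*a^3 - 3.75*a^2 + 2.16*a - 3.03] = -8.4*a^2 - 7.5*a + 2.16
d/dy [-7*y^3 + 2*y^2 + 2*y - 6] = -21*y^2 + 4*y + 2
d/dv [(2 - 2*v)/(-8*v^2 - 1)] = 2*(8*v^2 - 16*v*(v - 1) + 1)/(8*v^2 + 1)^2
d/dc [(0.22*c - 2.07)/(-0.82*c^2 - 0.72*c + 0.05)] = (0.1804*c^2 - 3.3948*c - 1.4794)/(0.6724*c^4 + 1.1808*c^3 + 0.4364*c^2 - 0.072*c + 0.0025)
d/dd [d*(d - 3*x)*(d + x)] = 3*d^2 - 4*d*x - 3*x^2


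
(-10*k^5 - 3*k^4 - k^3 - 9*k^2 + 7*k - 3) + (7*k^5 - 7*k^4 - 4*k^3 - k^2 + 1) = -3*k^5 - 10*k^4 - 5*k^3 - 10*k^2 + 7*k - 2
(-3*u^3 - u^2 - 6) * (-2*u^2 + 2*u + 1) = 6*u^5 - 4*u^4 - 5*u^3 + 11*u^2 - 12*u - 6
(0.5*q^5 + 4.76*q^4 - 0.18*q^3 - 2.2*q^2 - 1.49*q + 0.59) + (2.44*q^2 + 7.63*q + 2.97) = 0.5*q^5 + 4.76*q^4 - 0.18*q^3 + 0.24*q^2 + 6.14*q + 3.56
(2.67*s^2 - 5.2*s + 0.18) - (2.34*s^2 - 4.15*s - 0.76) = 0.33*s^2 - 1.05*s + 0.94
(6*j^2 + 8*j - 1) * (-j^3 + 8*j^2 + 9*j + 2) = -6*j^5 + 40*j^4 + 119*j^3 + 76*j^2 + 7*j - 2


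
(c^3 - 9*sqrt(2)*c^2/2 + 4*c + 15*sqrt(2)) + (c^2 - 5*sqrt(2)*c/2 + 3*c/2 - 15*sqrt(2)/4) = c^3 - 9*sqrt(2)*c^2/2 + c^2 - 5*sqrt(2)*c/2 + 11*c/2 + 45*sqrt(2)/4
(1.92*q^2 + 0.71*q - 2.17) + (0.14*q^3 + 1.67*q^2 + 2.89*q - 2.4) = 0.14*q^3 + 3.59*q^2 + 3.6*q - 4.57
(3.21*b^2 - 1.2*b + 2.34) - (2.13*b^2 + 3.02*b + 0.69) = 1.08*b^2 - 4.22*b + 1.65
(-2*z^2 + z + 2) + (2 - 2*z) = -2*z^2 - z + 4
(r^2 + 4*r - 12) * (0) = 0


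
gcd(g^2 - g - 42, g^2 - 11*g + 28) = g - 7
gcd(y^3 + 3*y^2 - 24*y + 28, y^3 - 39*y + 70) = y^2 + 5*y - 14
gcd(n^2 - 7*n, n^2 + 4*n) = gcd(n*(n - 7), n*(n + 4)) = n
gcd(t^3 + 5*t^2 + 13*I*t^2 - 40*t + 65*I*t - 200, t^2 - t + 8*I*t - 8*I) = t + 8*I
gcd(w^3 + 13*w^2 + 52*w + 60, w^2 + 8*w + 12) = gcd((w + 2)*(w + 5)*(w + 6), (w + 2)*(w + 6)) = w^2 + 8*w + 12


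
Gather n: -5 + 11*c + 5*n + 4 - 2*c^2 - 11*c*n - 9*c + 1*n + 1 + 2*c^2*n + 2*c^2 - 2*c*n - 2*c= n*(2*c^2 - 13*c + 6)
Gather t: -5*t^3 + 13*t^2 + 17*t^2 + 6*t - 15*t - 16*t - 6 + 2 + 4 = -5*t^3 + 30*t^2 - 25*t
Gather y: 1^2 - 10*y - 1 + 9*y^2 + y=9*y^2 - 9*y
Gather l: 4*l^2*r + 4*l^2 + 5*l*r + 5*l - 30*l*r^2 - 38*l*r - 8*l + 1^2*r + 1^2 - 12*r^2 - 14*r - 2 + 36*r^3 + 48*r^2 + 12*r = l^2*(4*r + 4) + l*(-30*r^2 - 33*r - 3) + 36*r^3 + 36*r^2 - r - 1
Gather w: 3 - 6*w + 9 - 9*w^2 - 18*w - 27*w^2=-36*w^2 - 24*w + 12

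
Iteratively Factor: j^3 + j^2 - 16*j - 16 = (j + 1)*(j^2 - 16) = (j + 1)*(j + 4)*(j - 4)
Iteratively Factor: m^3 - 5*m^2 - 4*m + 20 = (m - 5)*(m^2 - 4) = (m - 5)*(m + 2)*(m - 2)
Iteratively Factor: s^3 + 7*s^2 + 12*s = (s)*(s^2 + 7*s + 12) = s*(s + 4)*(s + 3)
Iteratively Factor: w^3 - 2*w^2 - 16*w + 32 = (w - 4)*(w^2 + 2*w - 8) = (w - 4)*(w - 2)*(w + 4)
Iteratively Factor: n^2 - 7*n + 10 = (n - 5)*(n - 2)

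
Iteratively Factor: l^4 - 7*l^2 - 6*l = (l)*(l^3 - 7*l - 6) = l*(l + 2)*(l^2 - 2*l - 3) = l*(l - 3)*(l + 2)*(l + 1)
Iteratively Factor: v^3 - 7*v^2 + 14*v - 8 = (v - 1)*(v^2 - 6*v + 8) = (v - 4)*(v - 1)*(v - 2)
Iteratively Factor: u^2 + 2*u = (u + 2)*(u)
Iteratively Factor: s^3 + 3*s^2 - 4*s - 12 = (s + 2)*(s^2 + s - 6) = (s + 2)*(s + 3)*(s - 2)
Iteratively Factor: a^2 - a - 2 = (a + 1)*(a - 2)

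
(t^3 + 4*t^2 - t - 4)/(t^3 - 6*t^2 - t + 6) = (t + 4)/(t - 6)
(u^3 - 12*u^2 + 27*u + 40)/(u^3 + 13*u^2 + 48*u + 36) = (u^2 - 13*u + 40)/(u^2 + 12*u + 36)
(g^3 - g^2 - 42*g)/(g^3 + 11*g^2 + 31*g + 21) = g*(g^2 - g - 42)/(g^3 + 11*g^2 + 31*g + 21)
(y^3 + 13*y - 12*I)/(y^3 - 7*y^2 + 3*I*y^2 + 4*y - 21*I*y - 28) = (y - 3*I)/(y - 7)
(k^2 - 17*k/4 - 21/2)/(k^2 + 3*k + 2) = (4*k^2 - 17*k - 42)/(4*(k^2 + 3*k + 2))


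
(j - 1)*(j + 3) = j^2 + 2*j - 3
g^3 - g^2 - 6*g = g*(g - 3)*(g + 2)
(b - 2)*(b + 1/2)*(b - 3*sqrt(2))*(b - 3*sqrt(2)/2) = b^4 - 9*sqrt(2)*b^3/2 - 3*b^3/2 + 8*b^2 + 27*sqrt(2)*b^2/4 - 27*b/2 + 9*sqrt(2)*b/2 - 9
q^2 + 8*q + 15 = (q + 3)*(q + 5)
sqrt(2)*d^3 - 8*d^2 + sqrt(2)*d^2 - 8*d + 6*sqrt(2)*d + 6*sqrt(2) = (d - 3*sqrt(2))*(d - sqrt(2))*(sqrt(2)*d + sqrt(2))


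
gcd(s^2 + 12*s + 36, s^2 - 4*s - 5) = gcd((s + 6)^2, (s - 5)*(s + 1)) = 1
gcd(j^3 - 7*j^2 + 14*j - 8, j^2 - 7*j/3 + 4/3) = j - 1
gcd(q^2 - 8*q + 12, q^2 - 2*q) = q - 2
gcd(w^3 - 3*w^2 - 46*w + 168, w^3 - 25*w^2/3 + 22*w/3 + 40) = w^2 - 10*w + 24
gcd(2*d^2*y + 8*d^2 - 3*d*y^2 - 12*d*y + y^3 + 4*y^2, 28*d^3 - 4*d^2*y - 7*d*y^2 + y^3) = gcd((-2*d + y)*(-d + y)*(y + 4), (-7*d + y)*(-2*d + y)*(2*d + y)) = -2*d + y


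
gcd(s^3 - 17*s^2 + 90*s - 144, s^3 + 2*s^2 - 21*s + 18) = s - 3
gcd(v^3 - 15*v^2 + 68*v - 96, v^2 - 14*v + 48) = v - 8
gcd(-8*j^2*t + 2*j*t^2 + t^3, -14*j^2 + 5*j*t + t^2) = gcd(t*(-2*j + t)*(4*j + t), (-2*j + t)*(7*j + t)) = -2*j + t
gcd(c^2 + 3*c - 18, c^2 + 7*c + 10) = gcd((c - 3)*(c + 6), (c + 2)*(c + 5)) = 1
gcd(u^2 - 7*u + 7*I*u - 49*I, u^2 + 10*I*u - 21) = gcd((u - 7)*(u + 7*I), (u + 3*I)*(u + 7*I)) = u + 7*I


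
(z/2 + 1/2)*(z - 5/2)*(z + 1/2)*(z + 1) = z^4/2 - 17*z^2/8 - 9*z/4 - 5/8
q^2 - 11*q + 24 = (q - 8)*(q - 3)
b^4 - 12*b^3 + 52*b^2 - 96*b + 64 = (b - 4)^2*(b - 2)^2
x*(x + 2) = x^2 + 2*x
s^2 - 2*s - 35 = (s - 7)*(s + 5)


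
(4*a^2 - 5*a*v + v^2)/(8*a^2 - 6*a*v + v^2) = (-a + v)/(-2*a + v)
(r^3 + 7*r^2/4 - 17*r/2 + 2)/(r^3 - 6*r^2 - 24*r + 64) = (r - 1/4)/(r - 8)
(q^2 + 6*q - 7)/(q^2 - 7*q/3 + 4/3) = 3*(q + 7)/(3*q - 4)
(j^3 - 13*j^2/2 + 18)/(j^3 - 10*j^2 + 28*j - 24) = (j + 3/2)/(j - 2)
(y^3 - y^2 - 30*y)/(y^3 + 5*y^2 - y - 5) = y*(y - 6)/(y^2 - 1)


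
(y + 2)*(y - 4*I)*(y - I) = y^3 + 2*y^2 - 5*I*y^2 - 4*y - 10*I*y - 8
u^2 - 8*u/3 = u*(u - 8/3)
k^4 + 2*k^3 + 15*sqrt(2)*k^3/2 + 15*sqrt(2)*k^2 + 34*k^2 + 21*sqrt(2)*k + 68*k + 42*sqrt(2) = (k + 2)*(k + sqrt(2))*(k + 3*sqrt(2))*(k + 7*sqrt(2)/2)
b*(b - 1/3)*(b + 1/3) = b^3 - b/9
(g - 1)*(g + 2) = g^2 + g - 2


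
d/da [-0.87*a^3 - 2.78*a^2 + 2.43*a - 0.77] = -2.61*a^2 - 5.56*a + 2.43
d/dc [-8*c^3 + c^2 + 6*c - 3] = -24*c^2 + 2*c + 6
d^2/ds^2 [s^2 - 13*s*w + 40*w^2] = 2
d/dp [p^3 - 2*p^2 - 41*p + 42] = 3*p^2 - 4*p - 41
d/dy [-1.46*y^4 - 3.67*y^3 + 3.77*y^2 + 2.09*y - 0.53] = -5.84*y^3 - 11.01*y^2 + 7.54*y + 2.09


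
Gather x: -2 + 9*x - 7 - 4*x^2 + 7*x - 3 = -4*x^2 + 16*x - 12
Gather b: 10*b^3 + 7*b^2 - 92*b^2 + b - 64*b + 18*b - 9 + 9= 10*b^3 - 85*b^2 - 45*b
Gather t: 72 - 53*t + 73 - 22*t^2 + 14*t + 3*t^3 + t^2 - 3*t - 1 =3*t^3 - 21*t^2 - 42*t + 144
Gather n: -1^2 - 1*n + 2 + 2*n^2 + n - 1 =2*n^2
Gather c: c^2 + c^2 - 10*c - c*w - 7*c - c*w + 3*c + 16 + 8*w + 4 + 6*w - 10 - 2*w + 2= 2*c^2 + c*(-2*w - 14) + 12*w + 12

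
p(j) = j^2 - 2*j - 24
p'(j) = 2*j - 2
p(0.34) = -24.56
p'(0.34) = -1.32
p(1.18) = -24.97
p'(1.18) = 0.36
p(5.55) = -4.30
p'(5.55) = 9.10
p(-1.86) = -16.82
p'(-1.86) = -5.72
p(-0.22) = -23.51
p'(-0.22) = -2.44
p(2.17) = -23.63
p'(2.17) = 2.34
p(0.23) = -24.41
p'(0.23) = -1.54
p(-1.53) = -18.60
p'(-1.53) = -5.06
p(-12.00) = 144.00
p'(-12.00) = -26.00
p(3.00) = -21.00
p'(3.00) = 4.00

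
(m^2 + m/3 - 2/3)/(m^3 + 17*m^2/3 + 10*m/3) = (3*m^2 + m - 2)/(m*(3*m^2 + 17*m + 10))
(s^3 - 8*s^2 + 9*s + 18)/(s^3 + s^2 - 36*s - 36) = (s - 3)/(s + 6)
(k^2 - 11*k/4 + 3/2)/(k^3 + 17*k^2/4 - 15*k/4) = (k - 2)/(k*(k + 5))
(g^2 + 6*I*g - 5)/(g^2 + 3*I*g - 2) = (g + 5*I)/(g + 2*I)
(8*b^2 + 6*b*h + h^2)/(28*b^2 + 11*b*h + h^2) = (2*b + h)/(7*b + h)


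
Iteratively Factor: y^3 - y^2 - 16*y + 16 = (y + 4)*(y^2 - 5*y + 4) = (y - 1)*(y + 4)*(y - 4)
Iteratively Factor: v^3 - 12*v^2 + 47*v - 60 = (v - 4)*(v^2 - 8*v + 15) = (v - 4)*(v - 3)*(v - 5)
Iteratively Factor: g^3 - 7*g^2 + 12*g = (g - 4)*(g^2 - 3*g) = g*(g - 4)*(g - 3)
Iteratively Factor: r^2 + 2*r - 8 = (r + 4)*(r - 2)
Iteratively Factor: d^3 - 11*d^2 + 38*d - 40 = (d - 2)*(d^2 - 9*d + 20) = (d - 4)*(d - 2)*(d - 5)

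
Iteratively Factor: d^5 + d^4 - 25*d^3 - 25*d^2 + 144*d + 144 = (d + 4)*(d^4 - 3*d^3 - 13*d^2 + 27*d + 36) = (d - 4)*(d + 4)*(d^3 + d^2 - 9*d - 9) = (d - 4)*(d + 1)*(d + 4)*(d^2 - 9) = (d - 4)*(d + 1)*(d + 3)*(d + 4)*(d - 3)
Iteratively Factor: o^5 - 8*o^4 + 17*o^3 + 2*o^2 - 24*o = (o - 2)*(o^4 - 6*o^3 + 5*o^2 + 12*o) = (o - 2)*(o + 1)*(o^3 - 7*o^2 + 12*o) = o*(o - 2)*(o + 1)*(o^2 - 7*o + 12) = o*(o - 4)*(o - 2)*(o + 1)*(o - 3)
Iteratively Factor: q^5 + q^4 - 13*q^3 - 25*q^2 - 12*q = (q - 4)*(q^4 + 5*q^3 + 7*q^2 + 3*q) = q*(q - 4)*(q^3 + 5*q^2 + 7*q + 3) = q*(q - 4)*(q + 1)*(q^2 + 4*q + 3) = q*(q - 4)*(q + 1)^2*(q + 3)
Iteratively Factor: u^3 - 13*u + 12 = (u - 3)*(u^2 + 3*u - 4) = (u - 3)*(u - 1)*(u + 4)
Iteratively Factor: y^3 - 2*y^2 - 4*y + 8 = (y - 2)*(y^2 - 4) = (y - 2)^2*(y + 2)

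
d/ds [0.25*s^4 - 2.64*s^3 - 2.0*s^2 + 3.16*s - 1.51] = 1.0*s^3 - 7.92*s^2 - 4.0*s + 3.16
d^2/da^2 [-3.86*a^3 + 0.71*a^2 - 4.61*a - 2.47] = 1.42 - 23.16*a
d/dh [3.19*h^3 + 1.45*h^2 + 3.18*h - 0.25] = 9.57*h^2 + 2.9*h + 3.18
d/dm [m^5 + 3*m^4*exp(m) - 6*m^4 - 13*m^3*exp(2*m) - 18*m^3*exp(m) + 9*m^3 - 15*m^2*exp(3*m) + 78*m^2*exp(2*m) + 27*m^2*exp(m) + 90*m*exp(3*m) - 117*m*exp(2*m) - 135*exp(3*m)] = 3*m^4*exp(m) + 5*m^4 - 26*m^3*exp(2*m) - 6*m^3*exp(m) - 24*m^3 - 45*m^2*exp(3*m) + 117*m^2*exp(2*m) - 27*m^2*exp(m) + 27*m^2 + 240*m*exp(3*m) - 78*m*exp(2*m) + 54*m*exp(m) - 315*exp(3*m) - 117*exp(2*m)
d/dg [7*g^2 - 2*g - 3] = 14*g - 2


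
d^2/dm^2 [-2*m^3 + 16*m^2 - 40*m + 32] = 32 - 12*m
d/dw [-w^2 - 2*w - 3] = -2*w - 2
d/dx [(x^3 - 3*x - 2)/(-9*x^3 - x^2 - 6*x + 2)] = (-x^4 - 66*x^3 - 51*x^2 - 4*x - 18)/(81*x^6 + 18*x^5 + 109*x^4 - 24*x^3 + 32*x^2 - 24*x + 4)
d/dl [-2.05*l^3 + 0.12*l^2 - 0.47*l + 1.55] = -6.15*l^2 + 0.24*l - 0.47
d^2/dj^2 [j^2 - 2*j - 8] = 2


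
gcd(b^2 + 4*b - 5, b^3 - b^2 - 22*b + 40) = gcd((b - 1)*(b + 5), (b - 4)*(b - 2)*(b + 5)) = b + 5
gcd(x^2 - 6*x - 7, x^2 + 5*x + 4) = x + 1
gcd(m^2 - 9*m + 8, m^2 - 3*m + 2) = m - 1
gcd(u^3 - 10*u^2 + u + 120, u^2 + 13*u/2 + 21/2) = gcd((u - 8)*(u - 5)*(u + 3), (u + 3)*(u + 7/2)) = u + 3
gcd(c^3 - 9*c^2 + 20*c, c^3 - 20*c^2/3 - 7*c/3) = c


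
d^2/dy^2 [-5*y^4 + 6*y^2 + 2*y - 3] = 12 - 60*y^2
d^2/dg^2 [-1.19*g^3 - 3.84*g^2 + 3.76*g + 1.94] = -7.14*g - 7.68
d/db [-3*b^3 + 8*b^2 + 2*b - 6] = -9*b^2 + 16*b + 2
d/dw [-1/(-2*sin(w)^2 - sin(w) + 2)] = -(4*sin(w) + 1)*cos(w)/(-sin(w) + cos(2*w) + 1)^2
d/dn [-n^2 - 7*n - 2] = -2*n - 7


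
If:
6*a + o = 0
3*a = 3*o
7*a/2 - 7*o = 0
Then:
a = 0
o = 0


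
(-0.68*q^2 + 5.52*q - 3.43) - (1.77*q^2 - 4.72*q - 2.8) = -2.45*q^2 + 10.24*q - 0.63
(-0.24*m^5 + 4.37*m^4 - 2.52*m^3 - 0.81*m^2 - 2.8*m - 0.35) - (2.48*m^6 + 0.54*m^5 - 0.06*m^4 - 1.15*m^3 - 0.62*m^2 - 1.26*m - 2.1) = -2.48*m^6 - 0.78*m^5 + 4.43*m^4 - 1.37*m^3 - 0.19*m^2 - 1.54*m + 1.75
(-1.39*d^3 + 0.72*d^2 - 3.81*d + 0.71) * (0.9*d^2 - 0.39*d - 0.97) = -1.251*d^5 + 1.1901*d^4 - 2.3615*d^3 + 1.4265*d^2 + 3.4188*d - 0.6887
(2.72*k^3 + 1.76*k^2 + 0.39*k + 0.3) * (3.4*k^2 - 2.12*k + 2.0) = 9.248*k^5 + 0.217599999999999*k^4 + 3.0348*k^3 + 3.7132*k^2 + 0.144*k + 0.6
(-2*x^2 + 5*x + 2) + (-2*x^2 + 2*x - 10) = -4*x^2 + 7*x - 8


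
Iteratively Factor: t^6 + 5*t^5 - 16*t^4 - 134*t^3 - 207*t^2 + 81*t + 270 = (t + 3)*(t^5 + 2*t^4 - 22*t^3 - 68*t^2 - 3*t + 90) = (t + 2)*(t + 3)*(t^4 - 22*t^2 - 24*t + 45) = (t + 2)*(t + 3)^2*(t^3 - 3*t^2 - 13*t + 15) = (t - 5)*(t + 2)*(t + 3)^2*(t^2 + 2*t - 3) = (t - 5)*(t - 1)*(t + 2)*(t + 3)^2*(t + 3)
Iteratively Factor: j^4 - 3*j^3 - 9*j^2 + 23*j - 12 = (j - 1)*(j^3 - 2*j^2 - 11*j + 12) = (j - 1)*(j + 3)*(j^2 - 5*j + 4) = (j - 1)^2*(j + 3)*(j - 4)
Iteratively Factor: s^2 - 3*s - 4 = (s + 1)*(s - 4)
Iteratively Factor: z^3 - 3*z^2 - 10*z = (z)*(z^2 - 3*z - 10) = z*(z - 5)*(z + 2)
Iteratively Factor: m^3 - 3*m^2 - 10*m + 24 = (m + 3)*(m^2 - 6*m + 8) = (m - 2)*(m + 3)*(m - 4)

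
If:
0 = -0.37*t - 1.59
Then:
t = -4.30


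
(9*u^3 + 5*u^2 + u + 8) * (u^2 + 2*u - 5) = 9*u^5 + 23*u^4 - 34*u^3 - 15*u^2 + 11*u - 40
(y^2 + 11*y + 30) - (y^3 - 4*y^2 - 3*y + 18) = -y^3 + 5*y^2 + 14*y + 12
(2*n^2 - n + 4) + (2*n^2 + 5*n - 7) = 4*n^2 + 4*n - 3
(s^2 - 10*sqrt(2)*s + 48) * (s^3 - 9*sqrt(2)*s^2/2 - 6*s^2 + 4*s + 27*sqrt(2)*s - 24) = s^5 - 29*sqrt(2)*s^4/2 - 6*s^4 + 87*sqrt(2)*s^3 + 142*s^3 - 852*s^2 - 256*sqrt(2)*s^2 + 192*s + 1536*sqrt(2)*s - 1152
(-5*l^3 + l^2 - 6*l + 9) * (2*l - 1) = -10*l^4 + 7*l^3 - 13*l^2 + 24*l - 9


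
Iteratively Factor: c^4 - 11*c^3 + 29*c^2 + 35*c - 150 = (c - 5)*(c^3 - 6*c^2 - c + 30) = (c - 5)*(c - 3)*(c^2 - 3*c - 10) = (c - 5)*(c - 3)*(c + 2)*(c - 5)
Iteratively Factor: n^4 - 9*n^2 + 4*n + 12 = (n + 3)*(n^3 - 3*n^2 + 4) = (n - 2)*(n + 3)*(n^2 - n - 2) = (n - 2)^2*(n + 3)*(n + 1)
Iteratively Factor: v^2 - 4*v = (v)*(v - 4)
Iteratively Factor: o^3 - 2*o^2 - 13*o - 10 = (o - 5)*(o^2 + 3*o + 2) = (o - 5)*(o + 2)*(o + 1)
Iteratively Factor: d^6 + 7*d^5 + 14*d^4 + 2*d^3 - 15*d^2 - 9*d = (d)*(d^5 + 7*d^4 + 14*d^3 + 2*d^2 - 15*d - 9) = d*(d + 3)*(d^4 + 4*d^3 + 2*d^2 - 4*d - 3) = d*(d - 1)*(d + 3)*(d^3 + 5*d^2 + 7*d + 3) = d*(d - 1)*(d + 1)*(d + 3)*(d^2 + 4*d + 3) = d*(d - 1)*(d + 1)^2*(d + 3)*(d + 3)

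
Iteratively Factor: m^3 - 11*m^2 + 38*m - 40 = (m - 2)*(m^2 - 9*m + 20) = (m - 5)*(m - 2)*(m - 4)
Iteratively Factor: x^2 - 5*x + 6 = (x - 3)*(x - 2)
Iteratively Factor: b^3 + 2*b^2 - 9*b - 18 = (b + 2)*(b^2 - 9) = (b + 2)*(b + 3)*(b - 3)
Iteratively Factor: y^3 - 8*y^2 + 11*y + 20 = (y - 4)*(y^2 - 4*y - 5) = (y - 4)*(y + 1)*(y - 5)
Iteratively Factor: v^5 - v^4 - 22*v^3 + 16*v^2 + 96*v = (v)*(v^4 - v^3 - 22*v^2 + 16*v + 96) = v*(v + 4)*(v^3 - 5*v^2 - 2*v + 24) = v*(v - 3)*(v + 4)*(v^2 - 2*v - 8) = v*(v - 4)*(v - 3)*(v + 4)*(v + 2)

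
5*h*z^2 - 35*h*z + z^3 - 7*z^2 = z*(5*h + z)*(z - 7)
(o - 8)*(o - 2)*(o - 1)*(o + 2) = o^4 - 9*o^3 + 4*o^2 + 36*o - 32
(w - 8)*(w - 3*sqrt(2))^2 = w^3 - 6*sqrt(2)*w^2 - 8*w^2 + 18*w + 48*sqrt(2)*w - 144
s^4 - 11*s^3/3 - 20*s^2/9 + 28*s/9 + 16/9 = (s - 4)*(s - 1)*(s + 2/3)^2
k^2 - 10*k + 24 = (k - 6)*(k - 4)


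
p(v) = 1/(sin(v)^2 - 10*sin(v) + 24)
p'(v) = (-2*sin(v)*cos(v) + 10*cos(v))/(sin(v)^2 - 10*sin(v) + 24)^2 = 2*(5 - sin(v))*cos(v)/(sin(v)^2 - 10*sin(v) + 24)^2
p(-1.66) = 0.03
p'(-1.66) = -0.00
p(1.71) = 0.07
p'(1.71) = -0.00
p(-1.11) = 0.03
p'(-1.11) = 0.00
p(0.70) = 0.06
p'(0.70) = 0.02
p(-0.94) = 0.03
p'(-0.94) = 0.01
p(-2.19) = 0.03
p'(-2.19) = -0.01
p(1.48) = 0.07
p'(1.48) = 0.00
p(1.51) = 0.07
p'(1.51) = 0.00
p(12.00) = 0.03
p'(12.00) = 0.01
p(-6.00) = 0.05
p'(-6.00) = 0.02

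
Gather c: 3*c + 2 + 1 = 3*c + 3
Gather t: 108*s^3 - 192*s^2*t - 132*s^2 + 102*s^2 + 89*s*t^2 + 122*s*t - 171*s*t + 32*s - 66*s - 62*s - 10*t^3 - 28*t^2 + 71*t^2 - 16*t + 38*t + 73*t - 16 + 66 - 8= 108*s^3 - 30*s^2 - 96*s - 10*t^3 + t^2*(89*s + 43) + t*(-192*s^2 - 49*s + 95) + 42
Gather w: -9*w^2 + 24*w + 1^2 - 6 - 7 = -9*w^2 + 24*w - 12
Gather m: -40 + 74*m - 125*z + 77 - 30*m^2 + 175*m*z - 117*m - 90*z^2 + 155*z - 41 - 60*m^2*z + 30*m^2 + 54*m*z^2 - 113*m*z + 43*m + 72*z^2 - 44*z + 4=-60*m^2*z + m*(54*z^2 + 62*z) - 18*z^2 - 14*z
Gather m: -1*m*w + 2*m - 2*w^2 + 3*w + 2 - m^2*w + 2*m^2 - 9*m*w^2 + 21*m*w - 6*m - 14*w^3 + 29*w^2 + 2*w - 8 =m^2*(2 - w) + m*(-9*w^2 + 20*w - 4) - 14*w^3 + 27*w^2 + 5*w - 6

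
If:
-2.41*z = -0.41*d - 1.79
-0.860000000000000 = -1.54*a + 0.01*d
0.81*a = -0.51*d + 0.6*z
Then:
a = 0.56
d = -0.02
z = 0.74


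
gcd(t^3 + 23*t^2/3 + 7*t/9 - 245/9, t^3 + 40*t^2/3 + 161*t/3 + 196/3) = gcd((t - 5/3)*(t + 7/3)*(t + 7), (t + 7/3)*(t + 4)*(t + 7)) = t^2 + 28*t/3 + 49/3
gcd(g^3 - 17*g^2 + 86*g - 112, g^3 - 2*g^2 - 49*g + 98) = g^2 - 9*g + 14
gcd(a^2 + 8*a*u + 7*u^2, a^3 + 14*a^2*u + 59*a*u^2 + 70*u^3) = a + 7*u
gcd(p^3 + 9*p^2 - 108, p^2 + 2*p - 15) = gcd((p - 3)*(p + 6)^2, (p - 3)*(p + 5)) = p - 3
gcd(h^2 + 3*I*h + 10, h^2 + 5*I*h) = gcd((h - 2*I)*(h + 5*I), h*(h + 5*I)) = h + 5*I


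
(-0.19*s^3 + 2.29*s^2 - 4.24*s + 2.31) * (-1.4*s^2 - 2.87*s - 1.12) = 0.266*s^5 - 2.6607*s^4 - 0.423500000000001*s^3 + 6.37*s^2 - 1.8809*s - 2.5872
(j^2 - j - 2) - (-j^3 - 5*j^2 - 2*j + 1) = j^3 + 6*j^2 + j - 3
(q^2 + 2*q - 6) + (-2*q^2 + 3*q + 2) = -q^2 + 5*q - 4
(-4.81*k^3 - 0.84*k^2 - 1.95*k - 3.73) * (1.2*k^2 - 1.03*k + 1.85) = -5.772*k^5 + 3.9463*k^4 - 10.3733*k^3 - 4.0215*k^2 + 0.2344*k - 6.9005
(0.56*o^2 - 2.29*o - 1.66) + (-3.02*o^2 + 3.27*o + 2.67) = -2.46*o^2 + 0.98*o + 1.01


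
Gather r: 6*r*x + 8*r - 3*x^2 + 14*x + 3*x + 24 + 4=r*(6*x + 8) - 3*x^2 + 17*x + 28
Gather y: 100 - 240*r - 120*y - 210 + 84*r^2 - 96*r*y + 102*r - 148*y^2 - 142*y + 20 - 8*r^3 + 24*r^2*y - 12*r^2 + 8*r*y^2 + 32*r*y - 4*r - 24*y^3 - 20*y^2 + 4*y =-8*r^3 + 72*r^2 - 142*r - 24*y^3 + y^2*(8*r - 168) + y*(24*r^2 - 64*r - 258) - 90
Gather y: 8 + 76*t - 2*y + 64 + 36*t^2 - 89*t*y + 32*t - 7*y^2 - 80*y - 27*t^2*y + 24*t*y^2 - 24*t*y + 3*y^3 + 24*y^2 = 36*t^2 + 108*t + 3*y^3 + y^2*(24*t + 17) + y*(-27*t^2 - 113*t - 82) + 72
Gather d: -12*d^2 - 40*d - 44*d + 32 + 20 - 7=-12*d^2 - 84*d + 45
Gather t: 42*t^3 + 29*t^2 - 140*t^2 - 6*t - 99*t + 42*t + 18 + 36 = 42*t^3 - 111*t^2 - 63*t + 54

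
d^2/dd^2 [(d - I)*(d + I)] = 2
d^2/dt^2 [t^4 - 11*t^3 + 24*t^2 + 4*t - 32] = 12*t^2 - 66*t + 48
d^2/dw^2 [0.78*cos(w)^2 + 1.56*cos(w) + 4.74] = -1.56*cos(w) - 1.56*cos(2*w)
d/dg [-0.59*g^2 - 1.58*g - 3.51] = -1.18*g - 1.58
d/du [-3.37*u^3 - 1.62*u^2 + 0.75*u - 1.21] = -10.11*u^2 - 3.24*u + 0.75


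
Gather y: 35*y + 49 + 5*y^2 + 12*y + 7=5*y^2 + 47*y + 56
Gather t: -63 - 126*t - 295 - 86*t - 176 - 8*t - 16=-220*t - 550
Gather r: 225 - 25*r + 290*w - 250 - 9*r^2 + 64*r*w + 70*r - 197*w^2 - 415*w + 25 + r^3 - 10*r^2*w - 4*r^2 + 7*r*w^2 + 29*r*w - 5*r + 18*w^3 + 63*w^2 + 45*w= r^3 + r^2*(-10*w - 13) + r*(7*w^2 + 93*w + 40) + 18*w^3 - 134*w^2 - 80*w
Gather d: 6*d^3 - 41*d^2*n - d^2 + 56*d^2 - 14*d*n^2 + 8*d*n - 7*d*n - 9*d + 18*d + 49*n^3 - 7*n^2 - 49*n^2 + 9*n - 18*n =6*d^3 + d^2*(55 - 41*n) + d*(-14*n^2 + n + 9) + 49*n^3 - 56*n^2 - 9*n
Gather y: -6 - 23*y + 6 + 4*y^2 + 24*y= 4*y^2 + y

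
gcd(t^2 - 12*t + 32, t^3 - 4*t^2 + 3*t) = 1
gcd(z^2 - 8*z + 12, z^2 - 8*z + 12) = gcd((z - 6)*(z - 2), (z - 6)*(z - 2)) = z^2 - 8*z + 12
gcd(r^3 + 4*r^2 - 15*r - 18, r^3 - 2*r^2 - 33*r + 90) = r^2 + 3*r - 18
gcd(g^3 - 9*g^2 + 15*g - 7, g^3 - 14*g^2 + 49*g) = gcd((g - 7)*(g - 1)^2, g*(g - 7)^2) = g - 7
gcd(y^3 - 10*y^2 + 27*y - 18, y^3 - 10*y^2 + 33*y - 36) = y - 3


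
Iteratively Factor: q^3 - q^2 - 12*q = (q)*(q^2 - q - 12) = q*(q - 4)*(q + 3)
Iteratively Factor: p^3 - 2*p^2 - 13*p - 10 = (p - 5)*(p^2 + 3*p + 2) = (p - 5)*(p + 1)*(p + 2)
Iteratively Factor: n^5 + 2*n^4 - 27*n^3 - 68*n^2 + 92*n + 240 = (n + 3)*(n^4 - n^3 - 24*n^2 + 4*n + 80) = (n + 3)*(n + 4)*(n^3 - 5*n^2 - 4*n + 20) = (n + 2)*(n + 3)*(n + 4)*(n^2 - 7*n + 10) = (n - 2)*(n + 2)*(n + 3)*(n + 4)*(n - 5)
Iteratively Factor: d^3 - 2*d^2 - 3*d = (d)*(d^2 - 2*d - 3) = d*(d - 3)*(d + 1)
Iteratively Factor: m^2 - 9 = (m - 3)*(m + 3)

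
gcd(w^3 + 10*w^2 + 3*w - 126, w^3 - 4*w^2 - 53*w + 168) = w^2 + 4*w - 21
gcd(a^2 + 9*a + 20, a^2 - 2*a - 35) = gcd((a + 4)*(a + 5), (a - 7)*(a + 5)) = a + 5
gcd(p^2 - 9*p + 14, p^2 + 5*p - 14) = p - 2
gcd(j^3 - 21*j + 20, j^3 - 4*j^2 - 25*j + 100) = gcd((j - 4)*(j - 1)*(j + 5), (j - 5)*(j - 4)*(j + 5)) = j^2 + j - 20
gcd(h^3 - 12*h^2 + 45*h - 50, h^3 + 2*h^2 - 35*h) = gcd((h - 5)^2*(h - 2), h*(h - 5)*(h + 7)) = h - 5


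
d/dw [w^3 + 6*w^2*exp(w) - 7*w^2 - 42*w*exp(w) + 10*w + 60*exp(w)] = 6*w^2*exp(w) + 3*w^2 - 30*w*exp(w) - 14*w + 18*exp(w) + 10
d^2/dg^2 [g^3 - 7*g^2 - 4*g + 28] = 6*g - 14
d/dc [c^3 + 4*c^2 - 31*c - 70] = 3*c^2 + 8*c - 31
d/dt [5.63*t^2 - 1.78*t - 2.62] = 11.26*t - 1.78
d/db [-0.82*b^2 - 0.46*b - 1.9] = -1.64*b - 0.46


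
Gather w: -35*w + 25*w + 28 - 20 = 8 - 10*w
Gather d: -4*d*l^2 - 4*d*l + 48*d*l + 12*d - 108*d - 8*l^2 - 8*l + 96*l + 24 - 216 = d*(-4*l^2 + 44*l - 96) - 8*l^2 + 88*l - 192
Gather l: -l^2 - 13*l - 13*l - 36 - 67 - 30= -l^2 - 26*l - 133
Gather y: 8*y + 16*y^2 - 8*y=16*y^2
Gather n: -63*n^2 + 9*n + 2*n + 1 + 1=-63*n^2 + 11*n + 2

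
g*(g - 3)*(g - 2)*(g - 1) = g^4 - 6*g^3 + 11*g^2 - 6*g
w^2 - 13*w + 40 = (w - 8)*(w - 5)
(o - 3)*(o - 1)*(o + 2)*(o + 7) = o^4 + 5*o^3 - 19*o^2 - 29*o + 42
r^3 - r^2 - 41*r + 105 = (r - 5)*(r - 3)*(r + 7)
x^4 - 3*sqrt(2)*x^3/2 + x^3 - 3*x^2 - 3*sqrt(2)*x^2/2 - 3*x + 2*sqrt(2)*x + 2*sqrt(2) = (x + 1)*(x - 2*sqrt(2))*(x - sqrt(2)/2)*(x + sqrt(2))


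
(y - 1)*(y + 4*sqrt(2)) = y^2 - y + 4*sqrt(2)*y - 4*sqrt(2)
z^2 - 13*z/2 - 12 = (z - 8)*(z + 3/2)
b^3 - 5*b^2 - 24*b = b*(b - 8)*(b + 3)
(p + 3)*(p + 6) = p^2 + 9*p + 18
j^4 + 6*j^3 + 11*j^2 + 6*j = j*(j + 1)*(j + 2)*(j + 3)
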